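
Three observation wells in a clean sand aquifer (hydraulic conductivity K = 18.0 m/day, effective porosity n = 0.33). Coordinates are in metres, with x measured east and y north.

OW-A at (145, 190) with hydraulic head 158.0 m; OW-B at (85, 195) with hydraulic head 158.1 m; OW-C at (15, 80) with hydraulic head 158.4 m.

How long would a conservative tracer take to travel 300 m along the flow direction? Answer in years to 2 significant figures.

6.4 years

With h = a·x + b·y + c and OW-A as origin, the differences give:
  (-60)·a + 5·b = +0.1
  (-130)·a + (-110)·b = +0.4
Eliminate b (×(-110) and ×5, subtract): 7250·a = -13.00 → a = ∂h/∂x = -0.001793
Back-substitute: b = ∂h/∂y = -0.001517.
|∇h| = √(-0.001793² + -0.001517²) = 0.002349
Seepage velocity v = K·i/n = 18.0 × 0.002349 / 0.33 = 0.1281 m/day.
t = 300 / 0.1281 = 2342 days = 6.41 years.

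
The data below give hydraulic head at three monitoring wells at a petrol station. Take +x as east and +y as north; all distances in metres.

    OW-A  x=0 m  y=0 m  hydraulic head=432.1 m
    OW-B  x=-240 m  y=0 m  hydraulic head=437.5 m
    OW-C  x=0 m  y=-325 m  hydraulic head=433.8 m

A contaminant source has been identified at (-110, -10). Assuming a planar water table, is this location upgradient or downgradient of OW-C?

∂h/∂x = (437.5 − 432.1) / (-240 − 0) = -0.02250
∂h/∂y = (433.8 − 432.1) / (-325 − 0) = -0.005231
Head at (-110, -10) = 432.1 + (-0.02250)·(-110) + (-0.005231)·(-10) = 434.63 m.
That is higher than the 433.8 m at OW-C, so the point is upgradient.

upgradient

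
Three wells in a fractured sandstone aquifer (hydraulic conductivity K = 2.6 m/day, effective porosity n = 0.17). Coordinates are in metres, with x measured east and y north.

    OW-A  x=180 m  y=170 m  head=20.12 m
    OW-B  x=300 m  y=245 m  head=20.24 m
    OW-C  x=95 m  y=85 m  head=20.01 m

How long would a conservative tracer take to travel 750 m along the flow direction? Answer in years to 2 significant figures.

140 years

With h = a·x + b·y + c and OW-A as origin, the differences give:
  120·a + 75·b = +0.12
  (-85)·a + (-85)·b = -0.11
Eliminate b (×(-85) and ×75, subtract): -3825·a = -1.950 → a = ∂h/∂x = +0.0005098
Back-substitute: b = ∂h/∂y = +0.0007843.
|∇h| = √(0.0005098² + 0.0007843²) = 0.0009354
Seepage velocity v = K·i/n = 2.6 × 0.0009354 / 0.17 = 0.01431 m/day.
t = 750 / 0.01431 = 5.241e+04 days = 143 years.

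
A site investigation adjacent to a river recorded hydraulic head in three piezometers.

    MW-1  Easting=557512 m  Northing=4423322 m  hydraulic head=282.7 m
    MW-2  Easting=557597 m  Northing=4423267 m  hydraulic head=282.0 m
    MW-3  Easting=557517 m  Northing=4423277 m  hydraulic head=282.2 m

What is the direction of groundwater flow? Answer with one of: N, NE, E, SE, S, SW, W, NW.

Differences from MW-1: to MW-2 (Δx, Δy, Δh) = (85, -55, -0.7); to MW-3 = (5, -45, -0.5).
Solve a·Δx + b·Δy = Δh: det = 85·(-45) − 5·(-55) = -3550.
∂h/∂x = [(-0.7)·(-45) − (-0.5)·(-55)] / -3550 = -0.001127
∂h/∂y = [85·(-0.5) − 5·(-0.7)] / -3550 = +0.01099
Flow = −∇h = (+0.001127 east, -0.01099 north), which points south.

S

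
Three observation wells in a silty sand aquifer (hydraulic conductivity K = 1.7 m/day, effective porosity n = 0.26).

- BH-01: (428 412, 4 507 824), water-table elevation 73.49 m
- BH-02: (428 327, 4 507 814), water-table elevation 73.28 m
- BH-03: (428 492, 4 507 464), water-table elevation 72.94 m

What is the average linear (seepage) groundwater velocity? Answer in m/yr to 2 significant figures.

7.2 m/yr

With h = a·x + b·y + c and BH-01 as origin, the differences give:
  (-85)·a + (-10)·b = -0.21
  80·a + (-360)·b = -0.55
Eliminate b (×(-360) and ×(-10), subtract): 31400·a = 70.100 → a = ∂h/∂x = +0.002232
Back-substitute: b = ∂h/∂y = +0.002024.
|∇h| = √(0.002232² + 0.002024²) = 0.003013
Seepage velocity v = K·i/n = 1.7 × 0.003013 / 0.26 = 0.0197 m/day = 7.195 m/yr.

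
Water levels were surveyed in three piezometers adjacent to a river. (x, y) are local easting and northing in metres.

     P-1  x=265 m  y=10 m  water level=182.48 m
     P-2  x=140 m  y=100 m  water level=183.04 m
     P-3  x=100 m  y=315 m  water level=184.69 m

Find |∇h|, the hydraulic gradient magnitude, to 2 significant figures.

Three-point gradient (reference P-1): Δ to P-2 = (-125, 90, +0.56), Δ to P-3 = (-165, 305, +2.21).
∂h/∂x = +0.001207, ∂h/∂y = +0.007899 (det = -23275).
|∇h| = √(0.001207² + 0.007899²) = 0.007991

0.0080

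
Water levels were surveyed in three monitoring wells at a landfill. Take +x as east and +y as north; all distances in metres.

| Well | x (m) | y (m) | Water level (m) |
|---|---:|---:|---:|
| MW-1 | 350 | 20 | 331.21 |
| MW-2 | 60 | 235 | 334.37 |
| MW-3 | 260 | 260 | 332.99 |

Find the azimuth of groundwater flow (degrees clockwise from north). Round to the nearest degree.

Taking MW-1 as reference: MW-2−MW-1 = (-290, 215, +3.16); MW-3−MW-1 = (-90, 240, +1.78).
Determinant of the coordinate differences = (-290)·240 − (-90)·215 = -50250.
∂h/∂x = [(+3.16)·240 − (+1.78)·215] / -50250 = -0.007477
∂h/∂y = [(-290)·(+1.78) − (-90)·(+3.16)] / -50250 = +0.004613
Flow direction (−∇h) has components (+0.007477 E, -0.004613 N).
Azimuth = atan2(E, N) = atan2(+0.007477, -0.004613) = 121.7° ≈ 122°.

122°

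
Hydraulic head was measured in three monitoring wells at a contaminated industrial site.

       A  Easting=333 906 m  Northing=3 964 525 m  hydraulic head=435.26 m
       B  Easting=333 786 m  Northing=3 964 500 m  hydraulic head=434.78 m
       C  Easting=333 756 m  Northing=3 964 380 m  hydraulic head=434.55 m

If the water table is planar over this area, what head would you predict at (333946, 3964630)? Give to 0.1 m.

435.5 m

Differences from A: to B (Δx, Δy, Δh) = (-120, -25, -0.48); to C = (-150, -145, -0.71).
Solve a·Δx + b·Δy = Δh: det = (-120)·(-145) − (-150)·(-25) = 13650.
∂h/∂x = [(-0.48)·(-145) − (-0.71)·(-25)] / 13650 = +0.003799
∂h/∂y = [(-120)·(-0.71) − (-150)·(-0.48)] / 13650 = +0.0009670
h(333946, 3964630) = 435.26 + (+0.003799)·(40) + (+0.0009670)·(105) = 435.26 +0.152 +0.102 = 435.513 m.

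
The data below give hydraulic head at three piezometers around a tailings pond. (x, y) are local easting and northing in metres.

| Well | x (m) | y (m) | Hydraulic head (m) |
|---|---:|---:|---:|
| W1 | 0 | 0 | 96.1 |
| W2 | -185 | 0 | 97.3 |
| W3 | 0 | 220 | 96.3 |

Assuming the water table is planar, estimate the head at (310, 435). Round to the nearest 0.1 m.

∂h/∂x = (97.3 − 96.1) / (-185 − 0) = -0.006486
∂h/∂y = (96.3 − 96.1) / (220 − 0) = +0.0009091
h(310, 435) = 96.1 + (-0.006486)·(310) + (+0.0009091)·(435) = 96.1 -2.011 +0.395 = 94.485 m.

94.5 m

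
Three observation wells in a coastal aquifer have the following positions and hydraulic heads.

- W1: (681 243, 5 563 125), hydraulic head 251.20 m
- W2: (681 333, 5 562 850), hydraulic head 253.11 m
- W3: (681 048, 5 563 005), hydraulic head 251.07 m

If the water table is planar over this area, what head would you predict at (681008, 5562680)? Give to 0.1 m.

252.7 m

Taking W1 as reference: W2−W1 = (90, -275, +1.91); W3−W1 = (-195, -120, -0.13).
Determinant of the coordinate differences = 90·(-120) − (-195)·(-275) = -64425.
∂h/∂x = [(+1.91)·(-120) − (-0.13)·(-275)] / -64425 = +0.004113
∂h/∂y = [90·(-0.13) − (-195)·(+1.91)] / -64425 = -0.005600
h(681008, 5562680) = 251.20 + (+0.004113)·(-235) + (-0.005600)·(-445) = 251.20 -0.966 +2.492 = 252.725 m.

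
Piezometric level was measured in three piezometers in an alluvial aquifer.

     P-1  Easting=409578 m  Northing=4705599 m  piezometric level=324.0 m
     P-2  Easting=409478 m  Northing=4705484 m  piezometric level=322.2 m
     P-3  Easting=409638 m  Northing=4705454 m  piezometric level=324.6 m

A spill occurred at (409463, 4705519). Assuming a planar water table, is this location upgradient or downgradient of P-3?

Taking P-1 as reference: P-2−P-1 = (-100, -115, -1.8); P-3−P-1 = (60, -145, +0.6).
Solve a·Δx + b·Δy = Δh: det = (-100)·(-145) − 60·(-115) = 21400.
∂h/∂x = [(-1.8)·(-145) − (+0.6)·(-115)] / 21400 = +0.01542
∂h/∂y = [(-100)·(+0.6) − 60·(-1.8)] / 21400 = +0.002243
Head at (409463, 4705519) = 324.0 + (+0.01542)·(-115) + (+0.002243)·(-80) = 322.05 m.
That is lower than the 324.6 m at P-3, so the point is downgradient.

downgradient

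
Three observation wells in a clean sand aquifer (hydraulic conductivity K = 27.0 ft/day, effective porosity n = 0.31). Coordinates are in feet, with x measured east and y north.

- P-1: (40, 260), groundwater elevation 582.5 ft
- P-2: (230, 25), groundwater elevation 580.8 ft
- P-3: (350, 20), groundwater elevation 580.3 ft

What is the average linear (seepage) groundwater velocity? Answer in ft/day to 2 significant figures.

0.49 ft/day

With h = a·x + b·y + c and P-1 as origin, the differences give:
  190·a + (-235)·b = -1.7
  310·a + (-240)·b = -2.2
Eliminate b (×(-240) and ×(-235), subtract): 27250·a = -109.00 → a = ∂h/∂x = -0.004000
Back-substitute: b = ∂h/∂y = +0.004000.
|∇h| = √(-0.004000² + 0.004000²) = 0.005657
Seepage velocity v = K·i/n = 27.0 × 0.005657 / 0.31 = 0.4927 ft/day.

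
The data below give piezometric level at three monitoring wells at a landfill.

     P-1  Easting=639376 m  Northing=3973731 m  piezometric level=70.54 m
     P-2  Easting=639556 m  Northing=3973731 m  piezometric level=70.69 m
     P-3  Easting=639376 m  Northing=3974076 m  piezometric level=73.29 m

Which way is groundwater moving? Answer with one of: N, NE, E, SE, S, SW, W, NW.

S

∂h/∂x = (70.69 − 70.54) / (639556 − 639376) = +0.0008333
∂h/∂y = (73.29 − 70.54) / (3974076 − 3973731) = +0.007971
Flow = −∇h = (-0.0008333 east, -0.007971 north), which points south.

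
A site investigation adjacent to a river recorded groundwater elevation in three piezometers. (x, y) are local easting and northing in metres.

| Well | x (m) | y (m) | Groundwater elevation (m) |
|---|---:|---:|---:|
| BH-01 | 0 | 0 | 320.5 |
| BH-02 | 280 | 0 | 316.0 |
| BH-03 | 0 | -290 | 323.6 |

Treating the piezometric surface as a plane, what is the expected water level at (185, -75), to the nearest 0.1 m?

318.3 m

∂h/∂x = (316.0 − 320.5) / (280 − 0) = -0.01607
∂h/∂y = (323.6 − 320.5) / (-290 − 0) = -0.01069
h(185, -75) = 320.5 + (-0.01607)·(185) + (-0.01069)·(-75) = 320.5 -2.973 +0.802 = 318.329 m.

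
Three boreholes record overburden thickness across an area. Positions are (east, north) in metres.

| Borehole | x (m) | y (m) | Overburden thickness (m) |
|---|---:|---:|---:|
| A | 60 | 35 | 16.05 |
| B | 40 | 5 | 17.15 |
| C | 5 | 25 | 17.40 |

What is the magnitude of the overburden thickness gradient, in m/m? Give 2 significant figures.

Differences from A: to B (Δx, Δy, Δh) = (-20, -30, +1.10); to C = (-55, -10, +1.35).
Solve a·Δx + b·Δy = Δd: det = (-20)·(-10) − (-55)·(-30) = -1450.
∂d/∂x = [(+1.10)·(-10) − (+1.35)·(-30)] / -1450 = -0.02034
∂d/∂y = [(-20)·(+1.35) − (-55)·(+1.10)] / -1450 = -0.02310
|∇f| = √(-0.02034² + -0.02310²) = 0.03078 m/m

0.031 m/m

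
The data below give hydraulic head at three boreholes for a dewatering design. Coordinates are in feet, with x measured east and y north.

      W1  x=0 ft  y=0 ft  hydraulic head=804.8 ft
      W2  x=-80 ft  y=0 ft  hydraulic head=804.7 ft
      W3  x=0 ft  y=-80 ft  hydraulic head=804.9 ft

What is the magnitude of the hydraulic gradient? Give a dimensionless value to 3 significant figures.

∂h/∂x = (804.7 − 804.8) / (-80 − 0) = +0.001250
∂h/∂y = (804.9 − 804.8) / (-80 − 0) = -0.001250
|∇h| = √(0.001250² + -0.001250²) = 0.001768

0.00177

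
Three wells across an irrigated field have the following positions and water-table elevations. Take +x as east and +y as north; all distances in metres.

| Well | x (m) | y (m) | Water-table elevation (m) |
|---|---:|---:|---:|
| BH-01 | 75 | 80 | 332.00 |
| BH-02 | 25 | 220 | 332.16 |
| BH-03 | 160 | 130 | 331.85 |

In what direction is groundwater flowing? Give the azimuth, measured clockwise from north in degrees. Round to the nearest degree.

Three-point gradient (reference BH-01): Δ to BH-02 = (-50, 140, +0.16), Δ to BH-03 = (85, 50, -0.15).
∂h/∂x = -0.002014, ∂h/∂y = +0.0004236 (det = -14400).
Flow direction (−∇h) has components (+0.002014 E, -0.0004236 N).
Azimuth = atan2(E, N) = atan2(+0.002014, -0.0004236) = 101.9° ≈ 102°.

102°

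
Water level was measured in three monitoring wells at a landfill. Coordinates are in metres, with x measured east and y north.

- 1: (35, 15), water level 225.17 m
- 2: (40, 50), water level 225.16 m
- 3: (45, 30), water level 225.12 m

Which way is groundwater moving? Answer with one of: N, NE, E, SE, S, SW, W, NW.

E

Three-point gradient (reference 1): Δ to 2 = (5, 35, -0.01), Δ to 3 = (10, 15, -0.05).
∂h/∂x = -0.005818, ∂h/∂y = +0.0005455 (det = -275).
Flow = −∇h = (+0.005818 east, -0.0005455 north), which points east.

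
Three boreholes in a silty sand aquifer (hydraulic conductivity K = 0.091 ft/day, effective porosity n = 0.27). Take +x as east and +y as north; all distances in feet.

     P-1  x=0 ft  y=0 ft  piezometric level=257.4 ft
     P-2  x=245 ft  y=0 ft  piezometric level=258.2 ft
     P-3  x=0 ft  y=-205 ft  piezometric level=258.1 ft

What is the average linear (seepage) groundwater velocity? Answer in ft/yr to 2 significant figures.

∂h/∂x = (258.2 − 257.4) / (245 − 0) = +0.003265
∂h/∂y = (258.1 − 257.4) / (-205 − 0) = -0.003415
|∇h| = √(0.003265² + -0.003415²) = 0.004725
Seepage velocity v = K·i/n = 0.091 × 0.004725 / 0.27 = 0.001592 ft/day = 0.5815 ft/yr.

0.58 ft/yr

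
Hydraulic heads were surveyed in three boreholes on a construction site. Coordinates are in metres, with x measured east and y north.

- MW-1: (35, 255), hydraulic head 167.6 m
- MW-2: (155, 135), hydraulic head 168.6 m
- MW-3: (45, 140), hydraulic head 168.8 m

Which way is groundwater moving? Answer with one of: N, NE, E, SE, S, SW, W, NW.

N

Differences from MW-1: to MW-2 (Δx, Δy, Δh) = (120, -120, +1.0); to MW-3 = (10, -115, +1.2).
Determinant of the coordinate differences = 120·(-115) − 10·(-120) = -12600.
∂h/∂x = [(+1.0)·(-115) − (+1.2)·(-120)] / -12600 = -0.002302
∂h/∂y = [120·(+1.2) − 10·(+1.0)] / -12600 = -0.01063
Flow = −∇h = (+0.002302 east, +0.01063 north), which points north.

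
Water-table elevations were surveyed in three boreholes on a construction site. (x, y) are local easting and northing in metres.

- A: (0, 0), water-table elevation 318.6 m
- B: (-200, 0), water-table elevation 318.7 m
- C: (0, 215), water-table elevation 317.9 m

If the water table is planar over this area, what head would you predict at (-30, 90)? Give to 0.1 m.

∂h/∂x = (318.7 − 318.6) / (-200 − 0) = -0.0005000
∂h/∂y = (317.9 − 318.6) / (215 − 0) = -0.003256
h(-30, 90) = 318.6 + (-0.0005000)·(-30) + (-0.003256)·(90) = 318.6 +0.015 -0.293 = 318.322 m.

318.3 m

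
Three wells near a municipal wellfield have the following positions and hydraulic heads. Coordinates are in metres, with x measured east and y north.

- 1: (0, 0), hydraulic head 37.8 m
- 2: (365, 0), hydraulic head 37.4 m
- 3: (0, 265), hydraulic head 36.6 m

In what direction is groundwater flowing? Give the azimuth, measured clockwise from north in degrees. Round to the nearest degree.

014°

∂h/∂x = (37.4 − 37.8) / (365 − 0) = -0.001096
∂h/∂y = (36.6 − 37.8) / (265 − 0) = -0.004528
Flow direction (−∇h) has components (+0.001096 E, +0.004528 N).
Azimuth = atan2(E, N) = atan2(+0.001096, +0.004528) = 13.6° ≈ 014°.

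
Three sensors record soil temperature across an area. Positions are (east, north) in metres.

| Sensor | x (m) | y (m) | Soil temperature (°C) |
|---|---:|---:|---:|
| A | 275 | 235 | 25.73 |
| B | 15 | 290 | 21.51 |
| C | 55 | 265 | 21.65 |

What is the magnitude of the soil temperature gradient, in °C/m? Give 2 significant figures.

Taking A as reference: B−A = (-260, 55, -4.22); C−A = (-220, 30, -4.08).
Determinant of the coordinate differences = (-260)·30 − (-220)·55 = 4300.
∂T/∂x = [(-4.22)·30 − (-4.08)·55] / 4300 = +0.02274
∂T/∂y = [(-260)·(-4.08) − (-220)·(-4.22)] / 4300 = +0.03079
|∇f| = √(0.02274² + 0.03079²) = 0.03828 °C/m

0.038 °C/m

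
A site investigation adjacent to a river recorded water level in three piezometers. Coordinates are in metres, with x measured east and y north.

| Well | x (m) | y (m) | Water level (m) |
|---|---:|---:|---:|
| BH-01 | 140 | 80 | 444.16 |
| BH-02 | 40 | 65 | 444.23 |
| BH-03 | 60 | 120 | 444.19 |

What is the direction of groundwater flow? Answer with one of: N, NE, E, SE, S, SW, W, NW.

NE

Taking BH-01 as reference: BH-02−BH-01 = (-100, -15, +0.07); BH-03−BH-01 = (-80, 40, +0.03).
Solve a·Δx + b·Δy = Δh: det = (-100)·40 − (-80)·(-15) = -5200.
∂h/∂x = [(+0.07)·40 − (+0.03)·(-15)] / -5200 = -0.0006250
∂h/∂y = [(-100)·(+0.03) − (-80)·(+0.07)] / -5200 = -0.0005000
Flow = −∇h = (+0.0006250 east, +0.0005000 north), which points northeast.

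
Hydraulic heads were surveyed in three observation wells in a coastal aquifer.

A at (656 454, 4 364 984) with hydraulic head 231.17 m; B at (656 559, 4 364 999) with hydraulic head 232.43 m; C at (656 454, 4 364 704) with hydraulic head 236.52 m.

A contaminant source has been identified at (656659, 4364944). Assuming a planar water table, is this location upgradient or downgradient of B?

upgradient

With h = a·x + b·y + c and A as origin, the differences give:
  105·a + 15·b = +1.26
  0·a + (-280)·b = +5.35
Eliminate b (×(-280) and ×15, subtract): -29400·a = -433.050 → a = ∂h/∂x = +0.01473
Back-substitute: b = ∂h/∂y = -0.01911.
Head at (656659, 4364944) = 231.17 + (+0.01473)·(205) + (-0.01911)·(-40) = 234.95 m.
That is higher than the 232.43 m at B, so the point is upgradient.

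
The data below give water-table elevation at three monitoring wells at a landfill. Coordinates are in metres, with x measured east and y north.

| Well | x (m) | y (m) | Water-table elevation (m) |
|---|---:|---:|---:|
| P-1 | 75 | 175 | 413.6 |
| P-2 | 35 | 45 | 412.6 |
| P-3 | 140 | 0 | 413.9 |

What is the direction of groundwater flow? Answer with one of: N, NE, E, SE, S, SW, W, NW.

W

Taking P-1 as reference: P-2−P-1 = (-40, -130, -1.0); P-3−P-1 = (65, -175, +0.3).
Determinant of the coordinate differences = (-40)·(-175) − 65·(-130) = 15450.
∂h/∂x = [(-1.0)·(-175) − (+0.3)·(-130)] / 15450 = +0.01385
∂h/∂y = [(-40)·(+0.3) − 65·(-1.0)] / 15450 = +0.003430
Flow = −∇h = (-0.01385 east, -0.003430 north), which points west.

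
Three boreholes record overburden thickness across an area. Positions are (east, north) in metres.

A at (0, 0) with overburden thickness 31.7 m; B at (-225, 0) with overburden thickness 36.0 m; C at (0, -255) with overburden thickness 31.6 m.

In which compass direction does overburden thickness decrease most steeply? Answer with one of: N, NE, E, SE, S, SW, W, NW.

E

∂d/∂x = (36.0 − 31.7) / (-225 − 0) = -0.01911
∂d/∂y = (31.6 − 31.7) / (-255 − 0) = +0.0003922
Steepest decrease is along −∇f = (+0.01911 E, -0.0003922 N) → east.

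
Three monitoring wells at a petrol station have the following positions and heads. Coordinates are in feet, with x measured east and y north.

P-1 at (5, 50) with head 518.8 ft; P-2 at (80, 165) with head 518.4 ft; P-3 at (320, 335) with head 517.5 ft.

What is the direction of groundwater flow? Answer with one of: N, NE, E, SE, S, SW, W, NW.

Taking P-1 as reference: P-2−P-1 = (75, 115, -0.4); P-3−P-1 = (315, 285, -1.3).
Determinant of the coordinate differences = 75·285 − 315·115 = -14850.
∂h/∂x = [(-0.4)·285 − (-1.3)·115] / -14850 = -0.002391
∂h/∂y = [75·(-1.3) − 315·(-0.4)] / -14850 = -0.001919
Flow = −∇h = (+0.002391 east, +0.001919 north), which points northeast.

NE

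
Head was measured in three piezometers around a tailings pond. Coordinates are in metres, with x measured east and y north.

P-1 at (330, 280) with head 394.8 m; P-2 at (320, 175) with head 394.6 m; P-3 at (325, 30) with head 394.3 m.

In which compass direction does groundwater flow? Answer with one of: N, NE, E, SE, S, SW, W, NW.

With h = a·x + b·y + c and P-1 as origin, the differences give:
  (-10)·a + (-105)·b = -0.2
  (-5)·a + (-250)·b = -0.5
Eliminate b (×(-250) and ×(-105), subtract): 1975·a = -2.50 → a = ∂h/∂x = -0.001266
Back-substitute: b = ∂h/∂y = +0.002025.
Flow = −∇h = (+0.001266 east, -0.002025 north), which points southeast.

SE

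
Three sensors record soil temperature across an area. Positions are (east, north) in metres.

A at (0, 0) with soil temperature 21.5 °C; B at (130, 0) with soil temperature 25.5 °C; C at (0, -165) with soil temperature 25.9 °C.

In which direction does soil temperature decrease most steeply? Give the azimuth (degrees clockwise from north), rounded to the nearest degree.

∂T/∂x = (25.5 − 21.5) / (130 − 0) = +0.03077
∂T/∂y = (25.9 − 21.5) / (-165 − 0) = -0.02667
Steepest decrease is along −∇f: components (-0.03077 E, +0.02667 N).
Azimuth = atan2(-0.03077, +0.02667) = 310.9° ≈ 311°.

311°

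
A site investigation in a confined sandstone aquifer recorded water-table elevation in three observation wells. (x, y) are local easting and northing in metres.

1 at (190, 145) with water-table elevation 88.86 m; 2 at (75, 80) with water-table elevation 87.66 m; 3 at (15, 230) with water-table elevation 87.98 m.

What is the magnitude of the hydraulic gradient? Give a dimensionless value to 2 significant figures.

0.0091

Differences from 1: to 2 (Δx, Δy, Δh) = (-115, -65, -1.20); to 3 = (-175, 85, -0.88).
Solve a·Δx + b·Δy = Δh: det = (-115)·85 − (-175)·(-65) = -21150.
∂h/∂x = [(-1.20)·85 − (-0.88)·(-65)] / -21150 = +0.007527
∂h/∂y = [(-115)·(-0.88) − (-175)·(-1.20)] / -21150 = +0.005144
|∇h| = √(0.007527² + 0.005144²) = 0.009117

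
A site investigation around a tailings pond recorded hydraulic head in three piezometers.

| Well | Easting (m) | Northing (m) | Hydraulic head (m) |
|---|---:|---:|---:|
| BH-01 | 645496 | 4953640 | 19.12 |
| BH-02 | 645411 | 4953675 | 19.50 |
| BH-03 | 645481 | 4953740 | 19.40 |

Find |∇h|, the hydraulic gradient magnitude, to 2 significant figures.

0.0042

With h = a·x + b·y + c and BH-01 as origin, the differences give:
  (-85)·a + 35·b = +0.38
  (-15)·a + 100·b = +0.28
Eliminate b (×100 and ×35, subtract): -7975·a = 28.200 → a = ∂h/∂x = -0.003536
Back-substitute: b = ∂h/∂y = +0.002270.
|∇h| = √(-0.003536² + 0.002270²) = 0.004202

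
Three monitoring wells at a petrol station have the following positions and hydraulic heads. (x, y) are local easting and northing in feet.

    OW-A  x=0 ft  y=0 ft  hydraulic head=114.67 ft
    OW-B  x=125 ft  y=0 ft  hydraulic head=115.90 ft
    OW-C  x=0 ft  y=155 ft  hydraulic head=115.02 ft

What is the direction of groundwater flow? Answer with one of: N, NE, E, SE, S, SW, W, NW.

W

∂h/∂x = (115.90 − 114.67) / (125 − 0) = +0.009840
∂h/∂y = (115.02 − 114.67) / (155 − 0) = +0.002258
Flow = −∇h = (-0.009840 east, -0.002258 north), which points west.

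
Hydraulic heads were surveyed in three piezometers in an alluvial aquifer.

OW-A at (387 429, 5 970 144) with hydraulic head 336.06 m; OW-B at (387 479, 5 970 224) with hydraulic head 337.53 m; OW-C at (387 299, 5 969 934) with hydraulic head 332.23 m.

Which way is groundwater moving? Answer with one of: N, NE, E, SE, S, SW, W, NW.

W

Differences from OW-A: to OW-B (Δx, Δy, Δh) = (50, 80, +1.47); to OW-C = (-130, -210, -3.83).
Determinant of the coordinate differences = 50·(-210) − (-130)·80 = -100.
∂h/∂x = [(+1.47)·(-210) − (-3.83)·80] / -100 = +0.02300
∂h/∂y = [50·(-3.83) − (-130)·(+1.47)] / -100 = +0.004000
Flow = −∇h = (-0.02300 east, -0.004000 north), which points west.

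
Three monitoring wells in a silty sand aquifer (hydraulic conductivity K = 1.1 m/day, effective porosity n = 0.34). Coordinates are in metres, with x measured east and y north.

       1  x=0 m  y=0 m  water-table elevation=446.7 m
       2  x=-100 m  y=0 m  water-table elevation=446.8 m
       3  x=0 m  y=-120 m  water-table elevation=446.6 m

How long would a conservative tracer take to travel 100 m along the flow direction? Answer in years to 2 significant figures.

∂h/∂x = (446.8 − 446.7) / (-100 − 0) = -0.001000
∂h/∂y = (446.6 − 446.7) / (-120 − 0) = +0.0008333
|∇h| = √(-0.001000² + 0.0008333²) = 0.001302
Seepage velocity v = K·i/n = 1.1 × 0.001302 / 0.34 = 0.004212 m/day.
t = 100 / 0.004212 = 2.374e+04 days = 65 years.

65 years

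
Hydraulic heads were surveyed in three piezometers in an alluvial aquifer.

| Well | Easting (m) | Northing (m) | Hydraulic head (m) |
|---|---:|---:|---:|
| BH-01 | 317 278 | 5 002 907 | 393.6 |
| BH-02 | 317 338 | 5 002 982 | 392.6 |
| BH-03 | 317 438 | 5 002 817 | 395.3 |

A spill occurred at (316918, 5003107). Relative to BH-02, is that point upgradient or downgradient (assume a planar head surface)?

Three-point gradient (reference BH-01): Δ to BH-02 = (60, 75, -1.0), Δ to BH-03 = (160, -90, +1.7).
∂h/∂x = +0.002155, ∂h/∂y = -0.01506 (det = -17400).
Head at (316918, 5003107) = 393.6 + (+0.002155)·(-360) + (-0.01506)·(200) = 389.81 m.
That is lower than the 392.6 m at BH-02, so the point is downgradient.

downgradient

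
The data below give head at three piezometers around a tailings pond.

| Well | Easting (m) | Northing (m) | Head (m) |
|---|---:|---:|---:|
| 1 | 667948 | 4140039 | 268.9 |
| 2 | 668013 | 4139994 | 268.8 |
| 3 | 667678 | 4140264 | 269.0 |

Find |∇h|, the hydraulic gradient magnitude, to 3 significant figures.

0.0110

With h = a·x + b·y + c and 1 as origin, the differences give:
  65·a + (-45)·b = -0.1
  (-270)·a + 225·b = +0.1
Eliminate b (×225 and ×(-45), subtract): 2475·a = -18.00 → a = ∂h/∂x = -0.007273
Back-substitute: b = ∂h/∂y = -0.008283.
|∇h| = √(-0.007273² + -0.008283²) = 0.01102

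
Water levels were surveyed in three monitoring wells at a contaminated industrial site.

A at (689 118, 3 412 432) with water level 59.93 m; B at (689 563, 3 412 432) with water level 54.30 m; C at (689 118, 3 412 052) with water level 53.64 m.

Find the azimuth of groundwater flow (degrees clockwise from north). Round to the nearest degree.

∂h/∂x = (54.30 − 59.93) / (689563 − 689118) = -0.01265
∂h/∂y = (53.64 − 59.93) / (3412052 − 3412432) = +0.01655
Flow direction (−∇h) has components (+0.01265 E, -0.01655 N).
Azimuth = atan2(E, N) = atan2(+0.01265, -0.01655) = 142.6° ≈ 143°.

143°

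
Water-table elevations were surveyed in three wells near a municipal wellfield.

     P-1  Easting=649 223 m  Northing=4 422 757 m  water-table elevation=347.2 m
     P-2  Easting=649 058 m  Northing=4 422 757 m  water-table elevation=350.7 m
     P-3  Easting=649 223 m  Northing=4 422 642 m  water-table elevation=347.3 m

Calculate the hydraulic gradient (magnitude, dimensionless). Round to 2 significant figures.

0.021

∂h/∂x = (350.7 − 347.2) / (649058 − 649223) = -0.02121
∂h/∂y = (347.3 − 347.2) / (4422642 − 4422757) = -0.0008696
|∇h| = √(-0.02121² + -0.0008696²) = 0.02123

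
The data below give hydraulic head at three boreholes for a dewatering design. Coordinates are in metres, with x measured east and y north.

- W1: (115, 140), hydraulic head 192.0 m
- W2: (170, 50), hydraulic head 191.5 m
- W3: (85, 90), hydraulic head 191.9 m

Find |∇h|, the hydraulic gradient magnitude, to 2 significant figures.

Differences from W1: to W2 (Δx, Δy, Δh) = (55, -90, -0.5); to W3 = (-30, -50, -0.1).
Determinant of the coordinate differences = 55·(-50) − (-30)·(-90) = -5450.
∂h/∂x = [(-0.5)·(-50) − (-0.1)·(-90)] / -5450 = -0.002936
∂h/∂y = [55·(-0.1) − (-30)·(-0.5)] / -5450 = +0.003761
|∇h| = √(-0.002936² + 0.003761²) = 0.004771

0.0048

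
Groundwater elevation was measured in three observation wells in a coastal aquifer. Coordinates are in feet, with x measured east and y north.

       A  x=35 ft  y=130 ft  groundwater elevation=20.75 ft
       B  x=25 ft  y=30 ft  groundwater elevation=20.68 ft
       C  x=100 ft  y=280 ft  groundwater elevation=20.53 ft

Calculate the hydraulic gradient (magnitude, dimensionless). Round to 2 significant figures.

Taking A as reference: B−A = (-10, -100, -0.07); C−A = (65, 150, -0.22).
Determinant of the coordinate differences = (-10)·150 − 65·(-100) = 5000.
∂h/∂x = [(-0.07)·150 − (-0.22)·(-100)] / 5000 = -0.006500
∂h/∂y = [(-10)·(-0.22) − 65·(-0.07)] / 5000 = +0.001350
|∇h| = √(-0.006500² + 0.001350²) = 0.006639

0.0066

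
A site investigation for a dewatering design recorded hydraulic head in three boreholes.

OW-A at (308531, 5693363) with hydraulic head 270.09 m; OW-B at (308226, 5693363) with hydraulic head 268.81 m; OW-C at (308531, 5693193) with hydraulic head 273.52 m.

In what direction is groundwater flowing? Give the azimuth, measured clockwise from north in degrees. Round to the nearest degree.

∂h/∂x = (268.81 − 270.09) / (308226 − 308531) = +0.004197
∂h/∂y = (273.52 − 270.09) / (5693193 − 5693363) = -0.02018
Flow direction (−∇h) has components (-0.004197 E, +0.02018 N).
Azimuth = atan2(E, N) = atan2(-0.004197, +0.02018) = 348.2° ≈ 348°.

348°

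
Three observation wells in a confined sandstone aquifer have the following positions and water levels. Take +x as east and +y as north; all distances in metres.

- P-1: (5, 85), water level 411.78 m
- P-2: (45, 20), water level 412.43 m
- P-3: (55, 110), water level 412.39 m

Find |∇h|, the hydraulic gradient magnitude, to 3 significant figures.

0.0133

Differences from P-1: to P-2 (Δx, Δy, Δh) = (40, -65, +0.65); to P-3 = (50, 25, +0.61).
Determinant of the coordinate differences = 40·25 − 50·(-65) = 4250.
∂h/∂x = [(+0.65)·25 − (+0.61)·(-65)] / 4250 = +0.01315
∂h/∂y = [40·(+0.61) − 50·(+0.65)] / 4250 = -0.001906
|∇h| = √(0.01315² + -0.001906²) = 0.01329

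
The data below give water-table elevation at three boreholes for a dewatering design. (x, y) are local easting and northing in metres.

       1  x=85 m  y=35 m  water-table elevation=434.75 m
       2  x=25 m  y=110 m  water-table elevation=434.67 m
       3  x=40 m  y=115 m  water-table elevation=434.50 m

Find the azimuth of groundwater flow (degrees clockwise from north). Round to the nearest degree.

With h = a·x + b·y + c and 1 as origin, the differences give:
  (-60)·a + 75·b = -0.08
  (-45)·a + 80·b = -0.25
Eliminate b (×80 and ×75, subtract): -1425·a = 12.350 → a = ∂h/∂x = -0.008667
Back-substitute: b = ∂h/∂y = -0.008000.
Flow direction (−∇h) has components (+0.008667 E, +0.008000 N).
Azimuth = atan2(E, N) = atan2(+0.008667, +0.008000) = 47.3° ≈ 047°.

047°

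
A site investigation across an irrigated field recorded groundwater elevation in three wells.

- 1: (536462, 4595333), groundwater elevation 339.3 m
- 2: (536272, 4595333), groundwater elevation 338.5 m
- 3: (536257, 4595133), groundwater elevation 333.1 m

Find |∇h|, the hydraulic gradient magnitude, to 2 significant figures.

Three-point gradient (reference 1): Δ to 2 = (-190, 0, -0.8), Δ to 3 = (-205, -200, -6.2).
∂h/∂x = +0.004211, ∂h/∂y = +0.02668 (det = 38000).
|∇h| = √(0.004211² + 0.02668²) = 0.02701

0.027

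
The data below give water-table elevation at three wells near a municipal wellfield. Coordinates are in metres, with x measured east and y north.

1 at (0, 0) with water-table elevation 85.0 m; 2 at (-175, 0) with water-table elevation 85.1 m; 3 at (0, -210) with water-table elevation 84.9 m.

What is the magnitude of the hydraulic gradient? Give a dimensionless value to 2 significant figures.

0.00074

∂h/∂x = (85.1 − 85.0) / (-175 − 0) = -0.0005714
∂h/∂y = (84.9 − 85.0) / (-210 − 0) = +0.0004762
|∇h| = √(-0.0005714² + 0.0004762²) = 0.0007438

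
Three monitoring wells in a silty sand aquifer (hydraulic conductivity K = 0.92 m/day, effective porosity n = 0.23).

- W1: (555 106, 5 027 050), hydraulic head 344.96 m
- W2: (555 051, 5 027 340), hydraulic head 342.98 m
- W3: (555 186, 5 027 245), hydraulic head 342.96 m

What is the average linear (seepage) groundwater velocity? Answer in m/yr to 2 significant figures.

Taking W1 as reference: W2−W1 = (-55, 290, -1.98); W3−W1 = (80, 195, -2.00).
Determinant of the coordinate differences = (-55)·195 − 80·290 = -33925.
∂h/∂x = [(-1.98)·195 − (-2.00)·290] / -33925 = -0.005716
∂h/∂y = [(-55)·(-2.00) − 80·(-1.98)] / -33925 = -0.007912
|∇h| = √(-0.005716² + -0.007912²) = 0.009761
Seepage velocity v = K·i/n = 0.92 × 0.009761 / 0.23 = 0.03904 m/day = 14.26 m/yr.

14 m/yr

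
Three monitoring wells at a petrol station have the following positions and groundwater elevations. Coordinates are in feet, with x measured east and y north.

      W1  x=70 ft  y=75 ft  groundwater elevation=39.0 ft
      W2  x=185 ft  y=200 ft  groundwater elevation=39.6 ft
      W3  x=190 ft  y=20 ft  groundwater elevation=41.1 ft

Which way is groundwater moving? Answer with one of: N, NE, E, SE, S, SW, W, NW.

NW

With h = a·x + b·y + c and W1 as origin, the differences give:
  115·a + 125·b = +0.6
  120·a + (-55)·b = +2.1
Eliminate b (×(-55) and ×125, subtract): -21325·a = -295.50 → a = ∂h/∂x = +0.01386
Back-substitute: b = ∂h/∂y = -0.007948.
Flow = −∇h = (-0.01386 east, +0.007948 north), which points northwest.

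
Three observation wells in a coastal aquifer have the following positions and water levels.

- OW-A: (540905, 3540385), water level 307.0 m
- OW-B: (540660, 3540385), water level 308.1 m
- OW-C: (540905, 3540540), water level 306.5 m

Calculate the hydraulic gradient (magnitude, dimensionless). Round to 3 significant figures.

0.00553

∂h/∂x = (308.1 − 307.0) / (540660 − 540905) = -0.004490
∂h/∂y = (306.5 − 307.0) / (3540540 − 3540385) = -0.003226
|∇h| = √(-0.004490² + -0.003226²) = 0.005529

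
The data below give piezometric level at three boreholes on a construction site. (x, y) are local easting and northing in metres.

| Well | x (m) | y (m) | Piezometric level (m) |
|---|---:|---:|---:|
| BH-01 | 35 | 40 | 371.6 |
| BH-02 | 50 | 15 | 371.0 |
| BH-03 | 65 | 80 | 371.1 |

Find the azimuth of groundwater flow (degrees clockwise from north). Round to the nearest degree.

106°

With h = a·x + b·y + c and BH-01 as origin, the differences give:
  15·a + (-25)·b = -0.6
  30·a + 40·b = -0.5
Eliminate b (×40 and ×(-25), subtract): 1350·a = -36.50 → a = ∂h/∂x = -0.02704
Back-substitute: b = ∂h/∂y = +0.007778.
Flow direction (−∇h) has components (+0.02704 E, -0.007778 N).
Azimuth = atan2(E, N) = atan2(+0.02704, -0.007778) = 106.0° ≈ 106°.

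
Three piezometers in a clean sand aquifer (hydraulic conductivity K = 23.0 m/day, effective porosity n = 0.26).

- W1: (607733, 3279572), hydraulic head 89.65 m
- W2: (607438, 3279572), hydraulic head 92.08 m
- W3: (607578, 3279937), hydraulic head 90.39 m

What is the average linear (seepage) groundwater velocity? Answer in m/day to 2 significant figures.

0.74 m/day

Three-point gradient (reference W1): Δ to W2 = (-295, 0, +2.43), Δ to W3 = (-155, 365, +0.74).
∂h/∂x = -0.008237, ∂h/∂y = -0.001471 (det = -107675).
|∇h| = √(-0.008237² + -0.001471²) = 0.008367
Seepage velocity v = K·i/n = 23.0 × 0.008367 / 0.26 = 0.7402 m/day.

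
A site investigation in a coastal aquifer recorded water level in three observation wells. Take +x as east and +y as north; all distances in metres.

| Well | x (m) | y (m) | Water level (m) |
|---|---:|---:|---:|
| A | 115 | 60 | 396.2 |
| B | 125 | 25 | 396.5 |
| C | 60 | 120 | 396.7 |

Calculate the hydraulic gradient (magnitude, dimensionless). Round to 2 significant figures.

0.031

Three-point gradient (reference A): Δ to B = (10, -35, +0.3), Δ to C = (-55, 60, +0.5).
∂h/∂x = -0.02679, ∂h/∂y = -0.01623 (det = -1325).
|∇h| = √(-0.02679² + -0.01623²) = 0.03132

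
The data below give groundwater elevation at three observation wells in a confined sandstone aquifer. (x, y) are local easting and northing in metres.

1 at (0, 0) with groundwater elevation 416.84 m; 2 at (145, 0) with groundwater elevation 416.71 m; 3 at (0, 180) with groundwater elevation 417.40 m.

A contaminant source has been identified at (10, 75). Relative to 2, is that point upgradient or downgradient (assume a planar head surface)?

upgradient

∂h/∂x = (416.71 − 416.84) / (145 − 0) = -0.0008966
∂h/∂y = (417.40 − 416.84) / (180 − 0) = +0.003111
Head at (10, 75) = 416.84 + (-0.0008966)·(10) + (+0.003111)·(75) = 417.06 m.
That is higher than the 416.71 m at 2, so the point is upgradient.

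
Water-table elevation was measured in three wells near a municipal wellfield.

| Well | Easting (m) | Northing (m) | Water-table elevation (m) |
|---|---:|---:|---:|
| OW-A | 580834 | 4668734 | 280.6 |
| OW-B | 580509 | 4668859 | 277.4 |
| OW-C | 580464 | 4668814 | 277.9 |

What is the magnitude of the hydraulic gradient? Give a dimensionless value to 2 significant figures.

With h = a·x + b·y + c and OW-A as origin, the differences give:
  (-325)·a + 125·b = -3.2
  (-370)·a + 80·b = -2.7
Eliminate b (×80 and ×125, subtract): 20250·a = 81.50 → a = ∂h/∂x = +0.004025
Back-substitute: b = ∂h/∂y = -0.01514.
|∇h| = √(0.004025² + -0.01514²) = 0.01567

0.016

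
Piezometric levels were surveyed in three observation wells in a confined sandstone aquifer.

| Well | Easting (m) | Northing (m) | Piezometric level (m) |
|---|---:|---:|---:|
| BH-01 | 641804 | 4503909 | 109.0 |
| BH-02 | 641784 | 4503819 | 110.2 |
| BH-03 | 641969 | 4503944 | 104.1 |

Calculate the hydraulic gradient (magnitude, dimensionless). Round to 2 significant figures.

0.029

Taking BH-01 as reference: BH-02−BH-01 = (-20, -90, +1.2); BH-03−BH-01 = (165, 35, -4.9).
Solve a·Δx + b·Δy = Δh: det = (-20)·35 − 165·(-90) = 14150.
∂h/∂x = [(+1.2)·35 − (-4.9)·(-90)] / 14150 = -0.02820
∂h/∂y = [(-20)·(-4.9) − 165·(+1.2)] / 14150 = -0.007067
|∇h| = √(-0.02820² + -0.007067²) = 0.02907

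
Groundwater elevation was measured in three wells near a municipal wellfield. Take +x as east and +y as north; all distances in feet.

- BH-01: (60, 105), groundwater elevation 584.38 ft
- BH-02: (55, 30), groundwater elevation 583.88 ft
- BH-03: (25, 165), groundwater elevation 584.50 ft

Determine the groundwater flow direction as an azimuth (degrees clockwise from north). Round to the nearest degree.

Differences from BH-01: to BH-02 (Δx, Δy, Δh) = (-5, -75, -0.50); to BH-03 = (-35, 60, +0.12).
Determinant of the coordinate differences = (-5)·60 − (-35)·(-75) = -2925.
∂h/∂x = [(-0.50)·60 − (+0.12)·(-75)] / -2925 = +0.007179
∂h/∂y = [(-5)·(+0.12) − (-35)·(-0.50)] / -2925 = +0.006188
Flow direction (−∇h) has components (-0.007179 E, -0.006188 N).
Azimuth = atan2(E, N) = atan2(-0.007179, -0.006188) = 229.2° ≈ 229°.

229°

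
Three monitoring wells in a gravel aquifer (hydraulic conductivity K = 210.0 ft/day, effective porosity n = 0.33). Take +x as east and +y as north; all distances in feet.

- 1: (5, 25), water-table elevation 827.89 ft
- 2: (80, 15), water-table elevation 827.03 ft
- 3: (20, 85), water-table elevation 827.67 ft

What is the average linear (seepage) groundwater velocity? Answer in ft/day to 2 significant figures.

7.4 ft/day

Taking 1 as reference: 2−1 = (75, -10, -0.86); 3−1 = (15, 60, -0.22).
Solve a·Δx + b·Δy = Δh: det = 75·60 − 15·(-10) = 4650.
∂h/∂x = [(-0.86)·60 − (-0.22)·(-10)] / 4650 = -0.01157
∂h/∂y = [75·(-0.22) − 15·(-0.86)] / 4650 = -0.0007742
|∇h| = √(-0.01157² + -0.0007742²) = 0.0116
Seepage velocity v = K·i/n = 210.0 × 0.0116 / 0.33 = 7.382 ft/day.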